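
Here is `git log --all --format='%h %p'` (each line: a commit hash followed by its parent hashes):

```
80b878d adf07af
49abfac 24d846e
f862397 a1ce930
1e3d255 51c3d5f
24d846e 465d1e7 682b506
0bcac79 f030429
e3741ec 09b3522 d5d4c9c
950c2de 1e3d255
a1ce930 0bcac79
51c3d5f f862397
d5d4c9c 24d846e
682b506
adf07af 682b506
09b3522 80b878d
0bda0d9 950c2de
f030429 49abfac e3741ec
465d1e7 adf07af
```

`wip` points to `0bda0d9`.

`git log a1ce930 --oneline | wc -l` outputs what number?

Walking parent pointers from a1ce930: reachable set = {09b3522, 0bcac79, 24d846e, 465d1e7, 49abfac, 682b506, 80b878d, a1ce930, adf07af, d5d4c9c, e3741ec, f030429}.
That is 12 commits.

12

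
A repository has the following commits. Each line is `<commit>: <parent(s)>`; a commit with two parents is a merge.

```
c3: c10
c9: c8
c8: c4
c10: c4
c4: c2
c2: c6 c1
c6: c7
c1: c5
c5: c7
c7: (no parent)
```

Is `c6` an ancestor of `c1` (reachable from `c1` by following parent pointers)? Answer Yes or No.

Ancestors of c1: {c1, c5, c7}.
c6 is not in that set, so it is not an ancestor of c1.

No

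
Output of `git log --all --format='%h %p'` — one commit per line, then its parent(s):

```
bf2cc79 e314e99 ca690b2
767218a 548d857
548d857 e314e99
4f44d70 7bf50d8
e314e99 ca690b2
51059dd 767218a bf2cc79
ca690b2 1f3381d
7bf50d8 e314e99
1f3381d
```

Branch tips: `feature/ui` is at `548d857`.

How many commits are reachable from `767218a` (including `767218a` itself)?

Walking parent pointers from 767218a: reachable set = {1f3381d, 548d857, 767218a, ca690b2, e314e99}.
That is 5 commits.

5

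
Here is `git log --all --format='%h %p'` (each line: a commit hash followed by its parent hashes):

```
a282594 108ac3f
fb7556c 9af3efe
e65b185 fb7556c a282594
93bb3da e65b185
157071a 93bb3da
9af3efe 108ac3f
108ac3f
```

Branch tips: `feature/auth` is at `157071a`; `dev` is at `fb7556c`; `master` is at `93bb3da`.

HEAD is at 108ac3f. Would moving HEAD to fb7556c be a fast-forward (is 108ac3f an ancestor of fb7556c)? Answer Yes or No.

A fast-forward from 108ac3f to fb7556c is possible iff 108ac3f is an ancestor of fb7556c.
Ancestors of fb7556c: {108ac3f, 9af3efe, fb7556c}.
108ac3f is among them, so fast-forward is possible.

Yes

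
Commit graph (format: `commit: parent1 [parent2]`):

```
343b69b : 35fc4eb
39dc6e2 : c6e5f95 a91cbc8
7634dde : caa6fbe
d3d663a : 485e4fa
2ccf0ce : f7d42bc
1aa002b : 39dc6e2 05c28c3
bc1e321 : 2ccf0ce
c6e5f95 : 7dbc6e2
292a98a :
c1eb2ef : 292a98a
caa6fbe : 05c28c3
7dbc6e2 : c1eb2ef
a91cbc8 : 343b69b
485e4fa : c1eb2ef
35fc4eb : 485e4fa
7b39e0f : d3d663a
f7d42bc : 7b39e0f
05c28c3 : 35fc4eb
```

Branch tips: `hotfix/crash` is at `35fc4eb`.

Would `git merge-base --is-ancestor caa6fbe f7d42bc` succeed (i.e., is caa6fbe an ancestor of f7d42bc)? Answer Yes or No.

Ancestors of f7d42bc: {292a98a, 485e4fa, 7b39e0f, c1eb2ef, d3d663a, f7d42bc}.
caa6fbe is not in that set, so it is not an ancestor of f7d42bc.

No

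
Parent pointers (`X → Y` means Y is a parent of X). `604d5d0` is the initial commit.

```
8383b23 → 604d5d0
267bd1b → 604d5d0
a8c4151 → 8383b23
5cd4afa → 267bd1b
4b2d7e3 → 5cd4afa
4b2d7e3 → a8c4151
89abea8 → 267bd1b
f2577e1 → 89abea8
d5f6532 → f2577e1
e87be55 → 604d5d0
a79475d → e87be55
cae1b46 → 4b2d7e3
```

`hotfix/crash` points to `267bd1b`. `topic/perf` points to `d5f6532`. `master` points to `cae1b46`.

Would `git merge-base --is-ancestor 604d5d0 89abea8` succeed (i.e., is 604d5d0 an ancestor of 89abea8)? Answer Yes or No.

Yes

Ancestors of 89abea8 (commits reachable by following parents): {267bd1b, 604d5d0, 89abea8}.
604d5d0 is in that set, so it is an ancestor of 89abea8.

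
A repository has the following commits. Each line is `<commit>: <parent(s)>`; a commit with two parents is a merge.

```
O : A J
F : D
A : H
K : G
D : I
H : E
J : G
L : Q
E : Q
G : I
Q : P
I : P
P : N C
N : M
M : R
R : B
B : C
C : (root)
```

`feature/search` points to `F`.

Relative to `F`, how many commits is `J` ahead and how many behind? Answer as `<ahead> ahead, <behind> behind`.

Reachable from J: {B, C, G, I, J, M, N, P, R}.
Reachable from F: {B, C, D, F, I, M, N, P, R}.
Only in J's history (ahead): {G, J} — 2.
Only in F's history (behind): {D, F} — 2.

2 ahead, 2 behind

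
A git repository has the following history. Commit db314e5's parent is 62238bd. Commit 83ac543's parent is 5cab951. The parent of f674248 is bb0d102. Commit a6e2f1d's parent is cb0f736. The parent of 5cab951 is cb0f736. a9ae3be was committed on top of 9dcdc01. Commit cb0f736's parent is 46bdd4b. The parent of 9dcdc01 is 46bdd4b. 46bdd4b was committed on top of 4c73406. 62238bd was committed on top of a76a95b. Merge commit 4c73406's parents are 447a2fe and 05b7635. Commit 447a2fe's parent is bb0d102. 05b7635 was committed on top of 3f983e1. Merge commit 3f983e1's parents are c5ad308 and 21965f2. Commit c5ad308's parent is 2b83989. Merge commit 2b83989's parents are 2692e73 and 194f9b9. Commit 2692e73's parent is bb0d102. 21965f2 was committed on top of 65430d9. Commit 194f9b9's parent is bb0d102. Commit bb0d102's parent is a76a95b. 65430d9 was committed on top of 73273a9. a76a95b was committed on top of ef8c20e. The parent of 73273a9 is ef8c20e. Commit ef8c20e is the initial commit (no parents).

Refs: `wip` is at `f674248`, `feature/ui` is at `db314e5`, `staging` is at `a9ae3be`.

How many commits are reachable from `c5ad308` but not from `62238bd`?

Reachable from c5ad308: {194f9b9, 2692e73, 2b83989, a76a95b, bb0d102, c5ad308, ef8c20e}.
Reachable from 62238bd: {62238bd, a76a95b, ef8c20e}.
In c5ad308's history but not 62238bd's: {194f9b9, 2692e73, 2b83989, bb0d102, c5ad308} — 5 commits.

5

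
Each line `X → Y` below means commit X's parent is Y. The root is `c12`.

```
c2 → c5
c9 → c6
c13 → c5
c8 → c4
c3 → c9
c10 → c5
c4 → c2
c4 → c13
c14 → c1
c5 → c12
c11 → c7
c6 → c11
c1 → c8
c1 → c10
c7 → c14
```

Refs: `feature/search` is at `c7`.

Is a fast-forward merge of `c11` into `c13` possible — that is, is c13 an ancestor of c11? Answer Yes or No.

Yes

A fast-forward from c13 to c11 is possible iff c13 is an ancestor of c11.
Ancestors of c11: {c1, c10, c11, c12, c13, c14, c2, c4, c5, c7, c8}.
c13 is among them, so fast-forward is possible.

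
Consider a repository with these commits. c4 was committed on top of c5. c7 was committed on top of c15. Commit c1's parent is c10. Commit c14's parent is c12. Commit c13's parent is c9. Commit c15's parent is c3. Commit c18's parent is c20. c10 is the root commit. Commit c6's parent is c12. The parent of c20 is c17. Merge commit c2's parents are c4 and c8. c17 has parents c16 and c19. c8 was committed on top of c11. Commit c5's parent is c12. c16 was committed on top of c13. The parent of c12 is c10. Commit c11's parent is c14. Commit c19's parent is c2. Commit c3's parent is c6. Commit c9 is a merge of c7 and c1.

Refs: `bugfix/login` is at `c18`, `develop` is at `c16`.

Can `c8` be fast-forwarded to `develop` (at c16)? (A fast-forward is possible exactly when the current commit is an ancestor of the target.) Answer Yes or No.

No

A fast-forward from c8 to c16 is possible iff c8 is an ancestor of c16.
Ancestors of c16: {c1, c10, c12, c13, c15, c16, c3, c6, c7, c9}.
c8 is not among them, so fast-forward is not possible.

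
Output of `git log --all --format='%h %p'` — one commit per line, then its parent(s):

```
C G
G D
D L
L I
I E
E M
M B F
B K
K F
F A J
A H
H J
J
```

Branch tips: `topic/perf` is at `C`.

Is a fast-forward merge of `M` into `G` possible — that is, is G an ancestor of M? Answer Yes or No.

No

A fast-forward from G to M is possible iff G is an ancestor of M.
Ancestors of M: {A, B, F, H, J, K, M}.
G is not among them, so fast-forward is not possible.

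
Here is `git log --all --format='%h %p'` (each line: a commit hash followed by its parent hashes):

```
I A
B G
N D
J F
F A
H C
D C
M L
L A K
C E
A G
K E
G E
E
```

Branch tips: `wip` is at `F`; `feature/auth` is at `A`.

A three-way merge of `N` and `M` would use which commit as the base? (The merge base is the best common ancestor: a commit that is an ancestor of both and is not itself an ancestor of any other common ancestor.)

Ancestors of N: {C, D, E, N}.
Ancestors of M: {A, E, G, K, L, M}.
Common ancestors: {E}.
The only common ancestor is E, so it is the merge base.

E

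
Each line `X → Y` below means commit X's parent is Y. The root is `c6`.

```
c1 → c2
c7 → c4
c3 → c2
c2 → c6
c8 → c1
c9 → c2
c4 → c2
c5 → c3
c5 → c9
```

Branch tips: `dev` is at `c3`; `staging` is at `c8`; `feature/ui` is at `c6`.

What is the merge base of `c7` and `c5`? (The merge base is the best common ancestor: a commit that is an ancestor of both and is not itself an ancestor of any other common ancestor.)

Ancestors of c7: {c2, c4, c6, c7}.
Ancestors of c5: {c2, c3, c5, c6, c9}.
Common ancestors: {c2, c6}.
Among these, c2 is not an ancestor of any other common ancestor — it is the merge base.

c2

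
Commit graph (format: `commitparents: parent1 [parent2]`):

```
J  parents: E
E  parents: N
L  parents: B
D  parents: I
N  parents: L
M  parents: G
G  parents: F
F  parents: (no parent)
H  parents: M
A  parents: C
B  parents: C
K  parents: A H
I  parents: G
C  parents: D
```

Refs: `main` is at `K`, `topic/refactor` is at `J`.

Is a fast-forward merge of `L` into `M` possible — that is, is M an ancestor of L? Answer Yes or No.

No

A fast-forward from M to L is possible iff M is an ancestor of L.
Ancestors of L: {B, C, D, F, G, I, L}.
M is not among them, so fast-forward is not possible.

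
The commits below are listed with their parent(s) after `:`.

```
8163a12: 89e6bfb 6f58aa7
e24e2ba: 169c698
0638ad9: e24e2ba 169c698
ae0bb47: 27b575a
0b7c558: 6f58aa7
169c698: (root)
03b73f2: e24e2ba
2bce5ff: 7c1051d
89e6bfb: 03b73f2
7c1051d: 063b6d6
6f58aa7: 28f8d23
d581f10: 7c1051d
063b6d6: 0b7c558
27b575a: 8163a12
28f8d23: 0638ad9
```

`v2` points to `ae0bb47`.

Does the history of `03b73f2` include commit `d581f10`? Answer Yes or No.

No

Ancestors of 03b73f2: {03b73f2, 169c698, e24e2ba}.
d581f10 is not in that set, so it is not an ancestor of 03b73f2.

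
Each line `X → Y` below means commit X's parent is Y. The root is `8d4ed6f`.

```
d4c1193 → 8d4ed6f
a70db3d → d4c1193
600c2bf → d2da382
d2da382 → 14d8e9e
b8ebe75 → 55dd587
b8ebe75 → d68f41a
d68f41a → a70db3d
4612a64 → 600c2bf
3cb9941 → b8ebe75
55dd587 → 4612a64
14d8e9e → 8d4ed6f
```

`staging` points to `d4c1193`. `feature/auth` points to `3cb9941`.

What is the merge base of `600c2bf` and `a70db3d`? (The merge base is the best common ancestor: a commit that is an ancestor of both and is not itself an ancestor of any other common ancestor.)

8d4ed6f

Ancestors of 600c2bf: {14d8e9e, 600c2bf, 8d4ed6f, d2da382}.
Ancestors of a70db3d: {8d4ed6f, a70db3d, d4c1193}.
Common ancestors: {8d4ed6f}.
The only common ancestor is 8d4ed6f, so it is the merge base.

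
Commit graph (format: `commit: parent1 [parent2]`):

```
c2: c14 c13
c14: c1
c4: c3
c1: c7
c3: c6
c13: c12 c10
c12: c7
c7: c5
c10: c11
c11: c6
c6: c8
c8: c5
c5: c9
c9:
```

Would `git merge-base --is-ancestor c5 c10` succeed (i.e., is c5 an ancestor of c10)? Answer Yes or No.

Yes

Ancestors of c10 (commits reachable by following parents): {c10, c11, c5, c6, c8, c9}.
c5 is in that set, so it is an ancestor of c10.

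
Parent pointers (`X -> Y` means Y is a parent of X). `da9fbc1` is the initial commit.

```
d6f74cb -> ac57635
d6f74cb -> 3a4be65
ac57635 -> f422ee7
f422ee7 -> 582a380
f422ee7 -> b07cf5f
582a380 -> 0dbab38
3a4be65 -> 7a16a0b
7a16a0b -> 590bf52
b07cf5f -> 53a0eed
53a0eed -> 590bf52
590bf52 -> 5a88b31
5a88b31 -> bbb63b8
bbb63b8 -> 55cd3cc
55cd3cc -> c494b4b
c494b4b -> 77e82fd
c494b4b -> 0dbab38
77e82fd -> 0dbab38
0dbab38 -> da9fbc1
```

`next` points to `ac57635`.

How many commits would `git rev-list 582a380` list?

Walking parent pointers from 582a380: reachable set = {0dbab38, 582a380, da9fbc1}.
That is 3 commits.

3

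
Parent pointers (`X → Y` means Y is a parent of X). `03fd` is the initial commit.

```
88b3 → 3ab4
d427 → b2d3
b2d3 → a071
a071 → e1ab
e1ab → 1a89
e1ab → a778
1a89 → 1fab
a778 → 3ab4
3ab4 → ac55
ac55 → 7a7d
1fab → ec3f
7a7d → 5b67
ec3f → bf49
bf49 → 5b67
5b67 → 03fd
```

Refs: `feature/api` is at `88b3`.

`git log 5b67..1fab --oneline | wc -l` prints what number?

Reachable from 1fab: {03fd, 1fab, 5b67, bf49, ec3f}.
Reachable from 5b67: {03fd, 5b67}.
In 1fab's history but not 5b67's: {1fab, bf49, ec3f} — 3 commits.

3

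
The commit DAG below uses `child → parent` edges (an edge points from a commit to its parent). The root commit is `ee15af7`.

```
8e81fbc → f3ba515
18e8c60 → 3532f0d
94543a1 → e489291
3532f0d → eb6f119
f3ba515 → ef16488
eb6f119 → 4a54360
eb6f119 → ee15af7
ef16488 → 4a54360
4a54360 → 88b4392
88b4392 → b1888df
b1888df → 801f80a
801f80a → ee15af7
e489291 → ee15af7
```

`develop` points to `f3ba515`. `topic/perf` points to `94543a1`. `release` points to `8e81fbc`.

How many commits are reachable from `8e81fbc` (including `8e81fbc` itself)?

Walking parent pointers from 8e81fbc: reachable set = {4a54360, 801f80a, 88b4392, 8e81fbc, b1888df, ee15af7, ef16488, f3ba515}.
That is 8 commits.

8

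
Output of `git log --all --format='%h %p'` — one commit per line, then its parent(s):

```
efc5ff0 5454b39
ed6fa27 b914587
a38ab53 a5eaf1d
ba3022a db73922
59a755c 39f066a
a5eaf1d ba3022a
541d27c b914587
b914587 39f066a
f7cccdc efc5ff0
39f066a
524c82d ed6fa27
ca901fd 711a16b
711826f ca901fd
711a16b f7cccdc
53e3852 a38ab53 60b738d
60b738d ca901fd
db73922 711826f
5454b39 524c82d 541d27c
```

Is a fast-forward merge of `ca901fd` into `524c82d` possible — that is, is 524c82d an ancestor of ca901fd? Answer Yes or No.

Yes

A fast-forward from 524c82d to ca901fd is possible iff 524c82d is an ancestor of ca901fd.
Ancestors of ca901fd: {39f066a, 524c82d, 541d27c, 5454b39, 711a16b, b914587, ca901fd, ed6fa27, efc5ff0, f7cccdc}.
524c82d is among them, so fast-forward is possible.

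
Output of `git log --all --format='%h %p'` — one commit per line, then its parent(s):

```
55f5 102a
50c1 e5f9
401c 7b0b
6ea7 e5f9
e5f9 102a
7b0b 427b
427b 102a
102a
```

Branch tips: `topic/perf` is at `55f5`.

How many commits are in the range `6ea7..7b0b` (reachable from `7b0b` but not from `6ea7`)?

Reachable from 7b0b: {102a, 427b, 7b0b}.
Reachable from 6ea7: {102a, 6ea7, e5f9}.
In 7b0b's history but not 6ea7's: {427b, 7b0b} — 2 commits.

2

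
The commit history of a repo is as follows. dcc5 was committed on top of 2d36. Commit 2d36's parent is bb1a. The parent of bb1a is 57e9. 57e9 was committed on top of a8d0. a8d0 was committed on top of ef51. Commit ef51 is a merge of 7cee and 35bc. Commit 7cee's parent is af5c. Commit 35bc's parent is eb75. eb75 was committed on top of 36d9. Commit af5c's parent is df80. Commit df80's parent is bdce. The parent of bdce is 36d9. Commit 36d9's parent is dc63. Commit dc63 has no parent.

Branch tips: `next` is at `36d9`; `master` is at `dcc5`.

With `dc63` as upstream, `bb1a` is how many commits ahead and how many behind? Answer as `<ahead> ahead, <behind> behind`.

11 ahead, 0 behind

Reachable from bb1a: {35bc, 36d9, 57e9, 7cee, a8d0, af5c, bb1a, bdce, dc63, df80, eb75, ef51}.
Reachable from dc63: {dc63}.
Only in bb1a's history (ahead): {35bc, 36d9, 57e9, 7cee, a8d0, af5c, bb1a, bdce, df80, eb75, ef51} — 11.
Only in dc63's history (behind): {} — 0.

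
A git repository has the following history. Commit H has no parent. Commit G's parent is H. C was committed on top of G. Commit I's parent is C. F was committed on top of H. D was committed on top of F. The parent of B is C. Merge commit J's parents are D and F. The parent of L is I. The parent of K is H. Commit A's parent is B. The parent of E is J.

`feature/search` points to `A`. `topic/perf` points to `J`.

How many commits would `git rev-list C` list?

Walking parent pointers from C: reachable set = {C, G, H}.
That is 3 commits.

3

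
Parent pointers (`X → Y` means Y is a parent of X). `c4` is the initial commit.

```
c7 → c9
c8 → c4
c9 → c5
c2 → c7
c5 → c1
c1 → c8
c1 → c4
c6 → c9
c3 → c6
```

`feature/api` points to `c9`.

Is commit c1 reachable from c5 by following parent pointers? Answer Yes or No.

Yes

Ancestors of c5 (commits reachable by following parents): {c1, c4, c5, c8}.
c1 is in that set, so it is an ancestor of c5.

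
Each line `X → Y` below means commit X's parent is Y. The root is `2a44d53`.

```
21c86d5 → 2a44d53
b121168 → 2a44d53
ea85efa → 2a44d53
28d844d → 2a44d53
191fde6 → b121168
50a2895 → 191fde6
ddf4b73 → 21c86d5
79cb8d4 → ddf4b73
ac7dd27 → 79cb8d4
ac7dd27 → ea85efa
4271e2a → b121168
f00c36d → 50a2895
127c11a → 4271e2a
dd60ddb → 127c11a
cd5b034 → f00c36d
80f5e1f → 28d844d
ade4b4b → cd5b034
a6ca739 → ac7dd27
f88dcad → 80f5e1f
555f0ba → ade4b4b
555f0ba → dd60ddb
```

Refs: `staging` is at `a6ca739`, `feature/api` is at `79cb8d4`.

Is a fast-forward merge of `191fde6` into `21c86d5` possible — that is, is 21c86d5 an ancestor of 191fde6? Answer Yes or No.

No

A fast-forward from 21c86d5 to 191fde6 is possible iff 21c86d5 is an ancestor of 191fde6.
Ancestors of 191fde6: {191fde6, 2a44d53, b121168}.
21c86d5 is not among them, so fast-forward is not possible.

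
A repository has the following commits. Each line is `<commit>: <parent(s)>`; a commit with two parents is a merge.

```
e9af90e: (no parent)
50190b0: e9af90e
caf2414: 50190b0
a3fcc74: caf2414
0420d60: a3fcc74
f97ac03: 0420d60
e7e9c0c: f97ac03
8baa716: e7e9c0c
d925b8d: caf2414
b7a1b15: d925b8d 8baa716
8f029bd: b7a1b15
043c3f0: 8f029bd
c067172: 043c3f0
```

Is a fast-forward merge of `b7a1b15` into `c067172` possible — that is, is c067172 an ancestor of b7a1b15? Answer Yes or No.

No

A fast-forward from c067172 to b7a1b15 is possible iff c067172 is an ancestor of b7a1b15.
Ancestors of b7a1b15: {0420d60, 50190b0, 8baa716, a3fcc74, b7a1b15, caf2414, d925b8d, e7e9c0c, e9af90e, f97ac03}.
c067172 is not among them, so fast-forward is not possible.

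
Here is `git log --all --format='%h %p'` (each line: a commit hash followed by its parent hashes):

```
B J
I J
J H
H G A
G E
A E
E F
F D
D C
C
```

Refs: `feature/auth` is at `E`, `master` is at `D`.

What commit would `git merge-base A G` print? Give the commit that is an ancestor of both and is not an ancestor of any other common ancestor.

E

Ancestors of A: {A, C, D, E, F}.
Ancestors of G: {C, D, E, F, G}.
Common ancestors: {C, D, E, F}.
Among these, E is not an ancestor of any other common ancestor — it is the merge base.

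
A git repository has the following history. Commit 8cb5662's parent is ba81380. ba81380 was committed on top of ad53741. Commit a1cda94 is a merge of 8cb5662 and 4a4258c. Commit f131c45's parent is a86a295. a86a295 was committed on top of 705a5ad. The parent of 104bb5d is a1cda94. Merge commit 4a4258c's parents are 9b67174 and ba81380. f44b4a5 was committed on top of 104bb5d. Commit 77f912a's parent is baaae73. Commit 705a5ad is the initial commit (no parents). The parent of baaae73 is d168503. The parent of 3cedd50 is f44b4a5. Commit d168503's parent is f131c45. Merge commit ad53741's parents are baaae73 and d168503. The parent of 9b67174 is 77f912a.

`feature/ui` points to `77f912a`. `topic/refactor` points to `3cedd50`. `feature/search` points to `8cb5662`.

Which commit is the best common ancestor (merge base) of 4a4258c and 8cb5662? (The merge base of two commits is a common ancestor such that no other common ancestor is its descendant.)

Ancestors of 4a4258c: {4a4258c, 705a5ad, 77f912a, 9b67174, a86a295, ad53741, ba81380, baaae73, d168503, f131c45}.
Ancestors of 8cb5662: {705a5ad, 8cb5662, a86a295, ad53741, ba81380, baaae73, d168503, f131c45}.
Common ancestors: {705a5ad, a86a295, ad53741, ba81380, baaae73, d168503, f131c45}.
Among these, ba81380 is not an ancestor of any other common ancestor — it is the merge base.

ba81380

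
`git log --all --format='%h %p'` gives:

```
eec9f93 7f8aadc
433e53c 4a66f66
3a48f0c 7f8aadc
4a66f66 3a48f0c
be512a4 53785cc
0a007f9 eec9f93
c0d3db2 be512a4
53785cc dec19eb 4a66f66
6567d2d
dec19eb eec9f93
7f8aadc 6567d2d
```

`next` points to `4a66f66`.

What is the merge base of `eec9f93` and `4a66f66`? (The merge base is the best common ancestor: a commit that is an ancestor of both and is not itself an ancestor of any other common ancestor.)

7f8aadc

Ancestors of eec9f93: {6567d2d, 7f8aadc, eec9f93}.
Ancestors of 4a66f66: {3a48f0c, 4a66f66, 6567d2d, 7f8aadc}.
Common ancestors: {6567d2d, 7f8aadc}.
Among these, 7f8aadc is not an ancestor of any other common ancestor — it is the merge base.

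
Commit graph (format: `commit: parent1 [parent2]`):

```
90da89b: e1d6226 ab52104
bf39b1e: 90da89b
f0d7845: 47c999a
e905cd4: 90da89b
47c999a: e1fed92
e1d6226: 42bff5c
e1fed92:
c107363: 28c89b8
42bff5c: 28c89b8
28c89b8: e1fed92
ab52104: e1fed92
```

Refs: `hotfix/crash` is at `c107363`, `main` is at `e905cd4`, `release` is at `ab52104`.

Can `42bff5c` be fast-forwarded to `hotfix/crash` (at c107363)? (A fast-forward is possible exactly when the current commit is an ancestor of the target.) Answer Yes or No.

A fast-forward from 42bff5c to c107363 is possible iff 42bff5c is an ancestor of c107363.
Ancestors of c107363: {28c89b8, c107363, e1fed92}.
42bff5c is not among them, so fast-forward is not possible.

No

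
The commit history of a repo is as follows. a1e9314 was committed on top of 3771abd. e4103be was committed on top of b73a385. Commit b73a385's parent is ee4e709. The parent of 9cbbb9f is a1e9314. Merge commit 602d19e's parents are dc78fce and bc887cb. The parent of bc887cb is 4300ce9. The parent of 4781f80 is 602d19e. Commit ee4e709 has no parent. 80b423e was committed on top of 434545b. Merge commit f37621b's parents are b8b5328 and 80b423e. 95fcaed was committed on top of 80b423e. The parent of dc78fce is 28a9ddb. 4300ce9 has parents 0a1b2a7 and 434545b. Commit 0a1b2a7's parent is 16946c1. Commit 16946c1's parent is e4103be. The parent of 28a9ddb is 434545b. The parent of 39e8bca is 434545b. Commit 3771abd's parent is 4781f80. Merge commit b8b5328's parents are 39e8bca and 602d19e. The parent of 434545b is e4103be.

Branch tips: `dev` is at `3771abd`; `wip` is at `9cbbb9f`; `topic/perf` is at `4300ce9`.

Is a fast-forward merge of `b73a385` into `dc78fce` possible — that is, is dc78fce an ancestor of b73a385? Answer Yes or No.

No

A fast-forward from dc78fce to b73a385 is possible iff dc78fce is an ancestor of b73a385.
Ancestors of b73a385: {b73a385, ee4e709}.
dc78fce is not among them, so fast-forward is not possible.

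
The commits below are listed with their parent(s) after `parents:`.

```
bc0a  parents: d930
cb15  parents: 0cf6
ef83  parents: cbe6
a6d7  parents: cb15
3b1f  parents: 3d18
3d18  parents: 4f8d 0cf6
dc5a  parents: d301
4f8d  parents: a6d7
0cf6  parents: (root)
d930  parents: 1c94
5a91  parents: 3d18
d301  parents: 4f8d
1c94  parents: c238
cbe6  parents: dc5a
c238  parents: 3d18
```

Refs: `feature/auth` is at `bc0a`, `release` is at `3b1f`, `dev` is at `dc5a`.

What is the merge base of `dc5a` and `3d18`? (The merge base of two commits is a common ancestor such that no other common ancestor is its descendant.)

Ancestors of dc5a: {0cf6, 4f8d, a6d7, cb15, d301, dc5a}.
Ancestors of 3d18: {0cf6, 3d18, 4f8d, a6d7, cb15}.
Common ancestors: {0cf6, 4f8d, a6d7, cb15}.
Among these, 4f8d is not an ancestor of any other common ancestor — it is the merge base.

4f8d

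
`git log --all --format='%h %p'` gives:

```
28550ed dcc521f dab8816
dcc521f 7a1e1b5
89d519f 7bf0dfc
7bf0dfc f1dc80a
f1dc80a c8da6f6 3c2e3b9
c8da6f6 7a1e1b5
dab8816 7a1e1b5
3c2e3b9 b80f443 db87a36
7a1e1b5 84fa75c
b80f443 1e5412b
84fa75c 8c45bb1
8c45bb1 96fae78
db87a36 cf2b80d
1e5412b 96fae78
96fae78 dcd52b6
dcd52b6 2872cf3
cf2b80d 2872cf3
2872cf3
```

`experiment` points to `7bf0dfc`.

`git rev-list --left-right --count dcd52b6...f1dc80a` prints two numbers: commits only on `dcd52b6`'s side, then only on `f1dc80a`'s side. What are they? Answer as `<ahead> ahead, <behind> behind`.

0 ahead, 11 behind

Reachable from dcd52b6: {2872cf3, dcd52b6}.
Reachable from f1dc80a: {1e5412b, 2872cf3, 3c2e3b9, 7a1e1b5, 84fa75c, 8c45bb1, 96fae78, b80f443, c8da6f6, cf2b80d, db87a36, dcd52b6, f1dc80a}.
Only in dcd52b6's history (ahead): {} — 0.
Only in f1dc80a's history (behind): {1e5412b, 3c2e3b9, 7a1e1b5, 84fa75c, 8c45bb1, 96fae78, b80f443, c8da6f6, cf2b80d, db87a36, f1dc80a} — 11.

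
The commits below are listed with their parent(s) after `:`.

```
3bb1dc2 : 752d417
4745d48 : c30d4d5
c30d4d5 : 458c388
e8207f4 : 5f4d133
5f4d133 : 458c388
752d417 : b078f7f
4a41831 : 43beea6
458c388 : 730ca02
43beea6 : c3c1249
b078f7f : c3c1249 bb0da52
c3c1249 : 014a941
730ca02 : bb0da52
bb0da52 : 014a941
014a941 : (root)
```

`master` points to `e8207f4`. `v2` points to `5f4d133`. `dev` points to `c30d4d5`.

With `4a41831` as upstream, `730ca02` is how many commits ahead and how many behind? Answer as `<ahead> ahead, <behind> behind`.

Reachable from 730ca02: {014a941, 730ca02, bb0da52}.
Reachable from 4a41831: {014a941, 43beea6, 4a41831, c3c1249}.
Only in 730ca02's history (ahead): {730ca02, bb0da52} — 2.
Only in 4a41831's history (behind): {43beea6, 4a41831, c3c1249} — 3.

2 ahead, 3 behind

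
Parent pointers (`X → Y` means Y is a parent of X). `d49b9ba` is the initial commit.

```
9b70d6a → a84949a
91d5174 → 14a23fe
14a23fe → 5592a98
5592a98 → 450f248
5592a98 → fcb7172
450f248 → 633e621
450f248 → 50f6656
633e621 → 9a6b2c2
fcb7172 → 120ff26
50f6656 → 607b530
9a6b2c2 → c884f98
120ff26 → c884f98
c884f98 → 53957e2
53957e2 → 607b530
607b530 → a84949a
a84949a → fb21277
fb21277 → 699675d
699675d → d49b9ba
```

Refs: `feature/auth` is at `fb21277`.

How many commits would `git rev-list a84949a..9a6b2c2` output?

4

Reachable from 9a6b2c2: {53957e2, 607b530, 699675d, 9a6b2c2, a84949a, c884f98, d49b9ba, fb21277}.
Reachable from a84949a: {699675d, a84949a, d49b9ba, fb21277}.
In 9a6b2c2's history but not a84949a's: {53957e2, 607b530, 9a6b2c2, c884f98} — 4 commits.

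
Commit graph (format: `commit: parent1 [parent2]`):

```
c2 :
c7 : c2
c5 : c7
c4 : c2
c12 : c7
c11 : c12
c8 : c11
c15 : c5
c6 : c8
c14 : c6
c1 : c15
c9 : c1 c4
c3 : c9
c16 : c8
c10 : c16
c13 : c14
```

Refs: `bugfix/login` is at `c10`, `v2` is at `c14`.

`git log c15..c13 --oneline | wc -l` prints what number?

Reachable from c13: {c11, c12, c13, c14, c2, c6, c7, c8}.
Reachable from c15: {c15, c2, c5, c7}.
In c13's history but not c15's: {c11, c12, c13, c14, c6, c8} — 6 commits.

6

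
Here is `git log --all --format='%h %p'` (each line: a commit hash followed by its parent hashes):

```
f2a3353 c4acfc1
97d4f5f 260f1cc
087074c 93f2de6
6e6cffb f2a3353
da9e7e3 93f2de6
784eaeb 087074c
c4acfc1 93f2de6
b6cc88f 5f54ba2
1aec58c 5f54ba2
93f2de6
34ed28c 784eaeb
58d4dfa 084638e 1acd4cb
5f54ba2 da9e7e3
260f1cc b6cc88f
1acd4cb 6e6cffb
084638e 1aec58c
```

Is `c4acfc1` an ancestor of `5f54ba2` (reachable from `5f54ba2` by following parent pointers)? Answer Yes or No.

No

Ancestors of 5f54ba2: {5f54ba2, 93f2de6, da9e7e3}.
c4acfc1 is not in that set, so it is not an ancestor of 5f54ba2.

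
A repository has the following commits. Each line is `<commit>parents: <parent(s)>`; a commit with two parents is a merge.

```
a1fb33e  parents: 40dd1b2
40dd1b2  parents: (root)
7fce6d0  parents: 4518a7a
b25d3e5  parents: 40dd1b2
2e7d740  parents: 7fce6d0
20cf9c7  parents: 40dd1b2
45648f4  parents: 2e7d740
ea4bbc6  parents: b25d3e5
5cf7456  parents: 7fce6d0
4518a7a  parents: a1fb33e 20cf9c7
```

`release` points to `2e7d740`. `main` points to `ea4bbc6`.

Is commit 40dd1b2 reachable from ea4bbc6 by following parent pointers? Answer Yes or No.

Ancestors of ea4bbc6 (commits reachable by following parents): {40dd1b2, b25d3e5, ea4bbc6}.
40dd1b2 is in that set, so it is an ancestor of ea4bbc6.

Yes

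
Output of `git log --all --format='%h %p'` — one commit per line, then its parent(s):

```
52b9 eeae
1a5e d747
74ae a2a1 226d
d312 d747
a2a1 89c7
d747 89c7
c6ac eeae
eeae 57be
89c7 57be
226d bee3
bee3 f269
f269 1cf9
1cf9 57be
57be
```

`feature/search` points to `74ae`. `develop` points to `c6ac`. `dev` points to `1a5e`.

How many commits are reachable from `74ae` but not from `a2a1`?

5

Reachable from 74ae: {1cf9, 226d, 57be, 74ae, 89c7, a2a1, bee3, f269}.
Reachable from a2a1: {57be, 89c7, a2a1}.
In 74ae's history but not a2a1's: {1cf9, 226d, 74ae, bee3, f269} — 5 commits.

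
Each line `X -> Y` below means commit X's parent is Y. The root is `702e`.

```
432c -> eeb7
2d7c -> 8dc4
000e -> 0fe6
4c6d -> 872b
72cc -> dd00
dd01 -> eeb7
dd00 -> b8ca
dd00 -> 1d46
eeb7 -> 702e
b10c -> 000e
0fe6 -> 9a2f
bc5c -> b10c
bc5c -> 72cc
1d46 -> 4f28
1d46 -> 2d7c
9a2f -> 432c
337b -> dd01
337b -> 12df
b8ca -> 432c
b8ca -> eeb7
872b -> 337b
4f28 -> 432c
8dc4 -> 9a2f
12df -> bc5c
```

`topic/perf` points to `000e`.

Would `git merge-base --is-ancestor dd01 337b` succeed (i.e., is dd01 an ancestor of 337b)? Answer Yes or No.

Ancestors of 337b (commits reachable by following parents): {000e, 0fe6, 12df, 1d46, 2d7c, 337b, 432c, 4f28, 702e, 72cc, 8dc4, 9a2f, b10c, b8ca, bc5c, dd00, dd01, eeb7}.
dd01 is in that set, so it is an ancestor of 337b.

Yes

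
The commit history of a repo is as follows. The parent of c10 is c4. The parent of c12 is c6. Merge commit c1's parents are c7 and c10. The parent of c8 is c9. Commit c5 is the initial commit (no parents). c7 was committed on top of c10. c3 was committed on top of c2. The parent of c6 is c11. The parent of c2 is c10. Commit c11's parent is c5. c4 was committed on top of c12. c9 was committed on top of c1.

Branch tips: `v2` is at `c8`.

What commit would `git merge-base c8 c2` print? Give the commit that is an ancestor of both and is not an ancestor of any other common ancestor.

c10

Ancestors of c8: {c1, c10, c11, c12, c4, c5, c6, c7, c8, c9}.
Ancestors of c2: {c10, c11, c12, c2, c4, c5, c6}.
Common ancestors: {c10, c11, c12, c4, c5, c6}.
Among these, c10 is not an ancestor of any other common ancestor — it is the merge base.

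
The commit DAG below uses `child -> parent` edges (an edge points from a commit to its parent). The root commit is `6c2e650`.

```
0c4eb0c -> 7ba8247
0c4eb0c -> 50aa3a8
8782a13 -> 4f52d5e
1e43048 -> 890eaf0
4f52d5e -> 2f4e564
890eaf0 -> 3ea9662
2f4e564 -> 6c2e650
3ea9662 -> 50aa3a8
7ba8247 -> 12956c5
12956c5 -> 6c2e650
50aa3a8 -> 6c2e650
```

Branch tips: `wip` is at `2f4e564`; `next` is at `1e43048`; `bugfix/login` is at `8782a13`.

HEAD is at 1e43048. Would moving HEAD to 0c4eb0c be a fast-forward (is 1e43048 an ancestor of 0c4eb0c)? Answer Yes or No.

A fast-forward from 1e43048 to 0c4eb0c is possible iff 1e43048 is an ancestor of 0c4eb0c.
Ancestors of 0c4eb0c: {0c4eb0c, 12956c5, 50aa3a8, 6c2e650, 7ba8247}.
1e43048 is not among them, so fast-forward is not possible.

No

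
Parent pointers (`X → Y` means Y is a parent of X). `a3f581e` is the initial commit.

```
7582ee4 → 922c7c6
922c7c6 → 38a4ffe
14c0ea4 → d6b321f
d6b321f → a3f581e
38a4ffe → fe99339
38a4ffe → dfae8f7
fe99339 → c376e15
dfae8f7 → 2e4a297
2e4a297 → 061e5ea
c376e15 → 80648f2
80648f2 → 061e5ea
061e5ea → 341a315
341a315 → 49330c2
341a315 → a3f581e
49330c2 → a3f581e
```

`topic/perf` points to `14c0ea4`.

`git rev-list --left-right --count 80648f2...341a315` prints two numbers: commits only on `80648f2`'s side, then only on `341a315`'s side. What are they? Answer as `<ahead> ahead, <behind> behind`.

2 ahead, 0 behind

Reachable from 80648f2: {061e5ea, 341a315, 49330c2, 80648f2, a3f581e}.
Reachable from 341a315: {341a315, 49330c2, a3f581e}.
Only in 80648f2's history (ahead): {061e5ea, 80648f2} — 2.
Only in 341a315's history (behind): {} — 0.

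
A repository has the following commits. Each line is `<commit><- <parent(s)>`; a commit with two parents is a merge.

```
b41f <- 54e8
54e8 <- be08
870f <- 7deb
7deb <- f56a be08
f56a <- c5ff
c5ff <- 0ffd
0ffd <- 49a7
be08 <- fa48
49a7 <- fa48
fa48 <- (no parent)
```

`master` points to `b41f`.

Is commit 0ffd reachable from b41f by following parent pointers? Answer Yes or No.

Ancestors of b41f: {54e8, b41f, be08, fa48}.
0ffd is not in that set, so it is not an ancestor of b41f.

No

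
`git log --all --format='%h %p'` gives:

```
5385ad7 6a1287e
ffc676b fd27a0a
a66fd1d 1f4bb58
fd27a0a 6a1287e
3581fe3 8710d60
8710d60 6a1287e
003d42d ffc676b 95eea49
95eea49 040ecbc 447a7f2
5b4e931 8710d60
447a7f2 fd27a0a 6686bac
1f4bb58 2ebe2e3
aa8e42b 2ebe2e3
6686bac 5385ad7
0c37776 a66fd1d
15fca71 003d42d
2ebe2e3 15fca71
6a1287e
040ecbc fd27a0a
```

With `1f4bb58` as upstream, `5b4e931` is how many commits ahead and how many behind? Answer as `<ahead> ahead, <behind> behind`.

2 ahead, 11 behind

Reachable from 5b4e931: {5b4e931, 6a1287e, 8710d60}.
Reachable from 1f4bb58: {003d42d, 040ecbc, 15fca71, 1f4bb58, 2ebe2e3, 447a7f2, 5385ad7, 6686bac, 6a1287e, 95eea49, fd27a0a, ffc676b}.
Only in 5b4e931's history (ahead): {5b4e931, 8710d60} — 2.
Only in 1f4bb58's history (behind): {003d42d, 040ecbc, 15fca71, 1f4bb58, 2ebe2e3, 447a7f2, 5385ad7, 6686bac, 95eea49, fd27a0a, ffc676b} — 11.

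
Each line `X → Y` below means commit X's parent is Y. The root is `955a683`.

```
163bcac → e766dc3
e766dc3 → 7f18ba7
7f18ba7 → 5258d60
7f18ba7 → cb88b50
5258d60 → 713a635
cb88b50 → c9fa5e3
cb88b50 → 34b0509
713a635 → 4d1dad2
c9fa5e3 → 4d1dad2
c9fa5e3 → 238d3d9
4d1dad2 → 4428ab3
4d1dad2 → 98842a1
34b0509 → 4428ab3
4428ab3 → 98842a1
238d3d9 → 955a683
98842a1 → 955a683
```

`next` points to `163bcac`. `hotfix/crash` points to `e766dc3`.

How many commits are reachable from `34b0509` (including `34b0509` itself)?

Walking parent pointers from 34b0509: reachable set = {34b0509, 4428ab3, 955a683, 98842a1}.
That is 4 commits.

4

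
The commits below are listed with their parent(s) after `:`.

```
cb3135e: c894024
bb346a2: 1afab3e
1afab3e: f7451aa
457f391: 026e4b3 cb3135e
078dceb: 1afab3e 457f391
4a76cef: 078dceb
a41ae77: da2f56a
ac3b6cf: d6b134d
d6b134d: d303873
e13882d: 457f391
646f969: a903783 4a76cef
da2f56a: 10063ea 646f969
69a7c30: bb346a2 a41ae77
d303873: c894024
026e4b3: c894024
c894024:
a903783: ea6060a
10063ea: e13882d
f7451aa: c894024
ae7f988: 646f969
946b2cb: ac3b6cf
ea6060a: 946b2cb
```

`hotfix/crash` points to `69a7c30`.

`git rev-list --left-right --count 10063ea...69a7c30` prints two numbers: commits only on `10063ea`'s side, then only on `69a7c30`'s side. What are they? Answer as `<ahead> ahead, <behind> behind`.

0 ahead, 15 behind

Reachable from 10063ea: {026e4b3, 10063ea, 457f391, c894024, cb3135e, e13882d}.
Reachable from 69a7c30: {026e4b3, 078dceb, 10063ea, 1afab3e, 457f391, 4a76cef, 646f969, 69a7c30, 946b2cb, a41ae77, a903783, ac3b6cf, bb346a2, c894024, cb3135e, d303873, d6b134d, da2f56a, e13882d, ea6060a, f7451aa}.
Only in 10063ea's history (ahead): {} — 0.
Only in 69a7c30's history (behind): {078dceb, 1afab3e, 4a76cef, 646f969, 69a7c30, 946b2cb, a41ae77, a903783, ac3b6cf, bb346a2, d303873, d6b134d, da2f56a, ea6060a, f7451aa} — 15.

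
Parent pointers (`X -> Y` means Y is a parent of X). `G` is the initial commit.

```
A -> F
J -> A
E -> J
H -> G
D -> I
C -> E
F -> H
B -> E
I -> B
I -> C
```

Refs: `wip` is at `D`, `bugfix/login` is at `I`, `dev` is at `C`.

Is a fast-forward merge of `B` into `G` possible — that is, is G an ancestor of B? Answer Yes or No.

A fast-forward from G to B is possible iff G is an ancestor of B.
Ancestors of B: {A, B, E, F, G, H, J}.
G is among them, so fast-forward is possible.

Yes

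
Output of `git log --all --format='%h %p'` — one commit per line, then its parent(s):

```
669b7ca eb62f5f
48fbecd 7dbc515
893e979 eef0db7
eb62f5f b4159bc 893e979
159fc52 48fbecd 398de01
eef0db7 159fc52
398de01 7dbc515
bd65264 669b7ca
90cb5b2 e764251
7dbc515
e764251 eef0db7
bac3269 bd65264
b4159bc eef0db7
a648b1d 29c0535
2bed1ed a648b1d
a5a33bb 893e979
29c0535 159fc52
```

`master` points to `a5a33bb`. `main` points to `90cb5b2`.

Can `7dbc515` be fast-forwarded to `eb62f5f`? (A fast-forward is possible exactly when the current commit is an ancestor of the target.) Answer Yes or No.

Yes

A fast-forward from 7dbc515 to eb62f5f is possible iff 7dbc515 is an ancestor of eb62f5f.
Ancestors of eb62f5f: {159fc52, 398de01, 48fbecd, 7dbc515, 893e979, b4159bc, eb62f5f, eef0db7}.
7dbc515 is among them, so fast-forward is possible.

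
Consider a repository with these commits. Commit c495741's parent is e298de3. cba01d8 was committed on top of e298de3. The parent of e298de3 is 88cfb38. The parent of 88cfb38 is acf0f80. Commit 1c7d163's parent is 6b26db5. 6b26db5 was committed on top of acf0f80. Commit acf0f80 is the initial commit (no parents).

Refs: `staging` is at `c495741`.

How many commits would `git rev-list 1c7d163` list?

Walking parent pointers from 1c7d163: reachable set = {1c7d163, 6b26db5, acf0f80}.
That is 3 commits.

3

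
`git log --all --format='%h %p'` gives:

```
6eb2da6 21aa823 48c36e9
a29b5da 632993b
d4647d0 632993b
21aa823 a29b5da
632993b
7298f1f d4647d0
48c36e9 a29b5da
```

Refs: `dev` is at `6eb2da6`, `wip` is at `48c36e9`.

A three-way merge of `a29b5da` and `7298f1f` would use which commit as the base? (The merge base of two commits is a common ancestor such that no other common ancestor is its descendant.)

632993b

Ancestors of a29b5da: {632993b, a29b5da}.
Ancestors of 7298f1f: {632993b, 7298f1f, d4647d0}.
Common ancestors: {632993b}.
The only common ancestor is 632993b, so it is the merge base.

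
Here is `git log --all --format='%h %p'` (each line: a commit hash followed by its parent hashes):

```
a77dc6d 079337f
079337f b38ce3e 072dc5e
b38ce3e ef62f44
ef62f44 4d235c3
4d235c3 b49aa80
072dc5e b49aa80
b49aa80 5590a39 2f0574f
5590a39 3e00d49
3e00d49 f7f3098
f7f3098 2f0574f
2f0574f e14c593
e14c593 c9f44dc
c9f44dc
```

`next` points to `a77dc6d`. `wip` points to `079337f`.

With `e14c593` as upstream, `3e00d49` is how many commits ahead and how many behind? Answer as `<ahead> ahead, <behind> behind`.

Reachable from 3e00d49: {2f0574f, 3e00d49, c9f44dc, e14c593, f7f3098}.
Reachable from e14c593: {c9f44dc, e14c593}.
Only in 3e00d49's history (ahead): {2f0574f, 3e00d49, f7f3098} — 3.
Only in e14c593's history (behind): {} — 0.

3 ahead, 0 behind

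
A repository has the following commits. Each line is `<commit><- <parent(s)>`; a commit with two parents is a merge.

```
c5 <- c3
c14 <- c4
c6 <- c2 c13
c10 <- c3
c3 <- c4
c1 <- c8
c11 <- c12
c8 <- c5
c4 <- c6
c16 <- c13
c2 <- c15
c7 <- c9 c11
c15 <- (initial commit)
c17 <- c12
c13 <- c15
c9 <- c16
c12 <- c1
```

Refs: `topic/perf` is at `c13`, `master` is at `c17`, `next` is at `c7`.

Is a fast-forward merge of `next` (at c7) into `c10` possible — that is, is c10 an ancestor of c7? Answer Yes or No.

No

A fast-forward from c10 to c7 is possible iff c10 is an ancestor of c7.
Ancestors of c7: {c1, c11, c12, c13, c15, c16, c2, c3, c4, c5, c6, c7, c8, c9}.
c10 is not among them, so fast-forward is not possible.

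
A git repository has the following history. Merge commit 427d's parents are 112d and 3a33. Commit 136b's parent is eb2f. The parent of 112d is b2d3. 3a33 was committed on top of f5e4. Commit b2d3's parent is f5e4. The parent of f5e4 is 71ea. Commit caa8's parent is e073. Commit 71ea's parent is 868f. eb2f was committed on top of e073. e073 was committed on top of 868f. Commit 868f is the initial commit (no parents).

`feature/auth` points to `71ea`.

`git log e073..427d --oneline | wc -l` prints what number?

6

Reachable from 427d: {112d, 3a33, 427d, 71ea, 868f, b2d3, f5e4}.
Reachable from e073: {868f, e073}.
In 427d's history but not e073's: {112d, 3a33, 427d, 71ea, b2d3, f5e4} — 6 commits.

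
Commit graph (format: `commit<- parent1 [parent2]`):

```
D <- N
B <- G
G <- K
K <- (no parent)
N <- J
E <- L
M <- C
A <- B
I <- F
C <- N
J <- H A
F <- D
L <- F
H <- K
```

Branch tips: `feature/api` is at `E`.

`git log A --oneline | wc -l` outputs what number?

Walking parent pointers from A: reachable set = {A, B, G, K}.
That is 4 commits.

4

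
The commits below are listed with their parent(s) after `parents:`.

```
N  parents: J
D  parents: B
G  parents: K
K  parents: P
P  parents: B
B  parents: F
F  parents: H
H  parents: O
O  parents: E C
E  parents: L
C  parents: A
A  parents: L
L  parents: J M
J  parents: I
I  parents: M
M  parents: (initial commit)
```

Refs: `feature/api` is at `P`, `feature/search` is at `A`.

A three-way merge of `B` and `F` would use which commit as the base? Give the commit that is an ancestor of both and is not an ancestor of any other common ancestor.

Ancestors of B: {A, B, C, E, F, H, I, J, L, M, O}.
Ancestors of F: {A, C, E, F, H, I, J, L, M, O}.
Common ancestors: {A, C, E, F, H, I, J, L, M, O}.
Among these, F is not an ancestor of any other common ancestor — it is the merge base.

F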